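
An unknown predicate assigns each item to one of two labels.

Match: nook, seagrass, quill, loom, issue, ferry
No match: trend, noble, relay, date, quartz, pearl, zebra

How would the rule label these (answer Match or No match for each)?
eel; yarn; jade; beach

All 'Match' examples share one property — has a double letter — and every 'No match' example lacks it.
eel → 'ee' doubled → Match.
yarn → no doubled letter → No match.
jade → no doubled letter → No match.
beach → no doubled letter → No match.

Match, No match, No match, No match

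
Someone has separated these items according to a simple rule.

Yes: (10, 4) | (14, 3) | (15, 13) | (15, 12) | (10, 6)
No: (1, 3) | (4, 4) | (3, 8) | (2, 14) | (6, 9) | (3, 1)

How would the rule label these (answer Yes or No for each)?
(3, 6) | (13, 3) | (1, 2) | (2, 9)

No, Yes, No, No

The common property of the 'Yes' items is: first ≥ 8. No 'No' item has it.
(3, 6) — first 3, hence No.
(13, 3) — first 13, hence Yes.
(1, 2) — first 1, hence No.
(2, 9) — first 2, hence No.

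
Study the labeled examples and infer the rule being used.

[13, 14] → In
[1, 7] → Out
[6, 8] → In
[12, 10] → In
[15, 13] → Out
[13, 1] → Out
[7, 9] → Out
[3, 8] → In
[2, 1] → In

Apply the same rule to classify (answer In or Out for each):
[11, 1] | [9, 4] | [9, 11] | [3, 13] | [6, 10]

Out, In, Out, Out, In

One predicate separates the groups cleanly: product is even.
[11, 1] — 11·1 = 11, hence Out. [9, 4] — 9·4 = 36, hence In. [9, 11] — 9·11 = 99, hence Out. [3, 13] — 3·13 = 39, hence Out. [6, 10] — 6·10 = 60, hence In.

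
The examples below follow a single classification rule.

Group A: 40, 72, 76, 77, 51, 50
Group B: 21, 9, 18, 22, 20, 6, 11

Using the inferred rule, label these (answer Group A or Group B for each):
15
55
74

A rule that fits every label: at least 40 — true of each 'Group A' example, false of each 'Group B' one.
Group B: 15, since 15 < 40. Group A: 55, since 55 ≥ 40. Group A: 74, since 74 ≥ 40.

Group B, Group A, Group A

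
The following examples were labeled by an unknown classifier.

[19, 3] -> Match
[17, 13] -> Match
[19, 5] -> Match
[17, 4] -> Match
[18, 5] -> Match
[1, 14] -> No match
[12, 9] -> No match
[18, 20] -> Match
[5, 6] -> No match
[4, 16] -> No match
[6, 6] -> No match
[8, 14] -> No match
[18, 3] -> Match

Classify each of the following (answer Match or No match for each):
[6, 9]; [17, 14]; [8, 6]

No match, Match, No match

A rule that fits every label: first ≥ 13 — true of each 'Match' example, false of each 'No match' one.
[6, 9] → first 6 → No match. [17, 14] → first 17 → Match. [8, 6] → first 8 → No match.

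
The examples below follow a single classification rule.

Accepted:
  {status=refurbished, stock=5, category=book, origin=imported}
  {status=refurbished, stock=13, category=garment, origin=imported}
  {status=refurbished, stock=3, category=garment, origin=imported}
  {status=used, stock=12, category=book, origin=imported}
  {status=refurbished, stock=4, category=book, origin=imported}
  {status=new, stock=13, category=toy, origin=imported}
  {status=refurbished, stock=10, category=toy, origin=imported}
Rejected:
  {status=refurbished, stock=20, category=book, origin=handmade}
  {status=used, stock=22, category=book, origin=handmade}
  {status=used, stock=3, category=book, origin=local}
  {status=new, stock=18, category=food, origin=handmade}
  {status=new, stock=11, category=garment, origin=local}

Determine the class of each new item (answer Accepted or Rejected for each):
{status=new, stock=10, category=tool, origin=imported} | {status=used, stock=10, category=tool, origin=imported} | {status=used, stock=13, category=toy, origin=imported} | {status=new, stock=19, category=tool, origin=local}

Every 'Accepted' example satisfies: origin is imported. None of the 'Rejected' examples do.
{status=new, stock=10, category=tool, origin=imported} → origin is imported → Accepted. {status=used, stock=10, category=tool, origin=imported} → origin is imported → Accepted. {status=used, stock=13, category=toy, origin=imported} → origin is imported → Accepted. {status=new, stock=19, category=tool, origin=local} → origin is local → Rejected.

Accepted, Accepted, Accepted, Rejected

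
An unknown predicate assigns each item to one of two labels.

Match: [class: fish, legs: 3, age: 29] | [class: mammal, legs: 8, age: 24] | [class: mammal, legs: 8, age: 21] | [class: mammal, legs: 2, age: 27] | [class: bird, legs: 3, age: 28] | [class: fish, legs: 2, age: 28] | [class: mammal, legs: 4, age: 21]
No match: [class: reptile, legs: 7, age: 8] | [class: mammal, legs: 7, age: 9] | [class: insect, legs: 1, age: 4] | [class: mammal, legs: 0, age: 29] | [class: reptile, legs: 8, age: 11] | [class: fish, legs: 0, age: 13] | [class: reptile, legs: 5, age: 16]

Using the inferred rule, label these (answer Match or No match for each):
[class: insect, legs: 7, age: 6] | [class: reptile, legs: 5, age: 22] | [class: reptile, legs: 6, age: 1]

No match, Match, No match

All 'Match' examples share one property — legs ≥ 1 AND age ≥ 21 — and every 'No match' example lacks it.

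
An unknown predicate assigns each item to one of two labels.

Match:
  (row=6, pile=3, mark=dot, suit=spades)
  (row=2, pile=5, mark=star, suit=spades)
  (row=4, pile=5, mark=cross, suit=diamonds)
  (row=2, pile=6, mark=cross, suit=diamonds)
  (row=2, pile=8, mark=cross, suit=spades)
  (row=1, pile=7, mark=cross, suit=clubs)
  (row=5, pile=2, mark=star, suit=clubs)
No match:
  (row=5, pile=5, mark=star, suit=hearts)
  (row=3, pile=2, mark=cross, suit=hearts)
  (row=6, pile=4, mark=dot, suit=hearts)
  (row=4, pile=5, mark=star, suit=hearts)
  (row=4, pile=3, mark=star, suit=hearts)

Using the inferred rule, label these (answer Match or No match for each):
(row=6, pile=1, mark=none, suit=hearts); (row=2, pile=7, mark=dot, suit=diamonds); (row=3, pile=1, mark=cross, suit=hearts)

The classifier is using: suit is not hearts.
(row=6, pile=1, mark=none, suit=hearts) → suit is hearts → No match. (row=2, pile=7, mark=dot, suit=diamonds) → suit is diamonds → Match. (row=3, pile=1, mark=cross, suit=hearts) → suit is hearts → No match.

No match, Match, No match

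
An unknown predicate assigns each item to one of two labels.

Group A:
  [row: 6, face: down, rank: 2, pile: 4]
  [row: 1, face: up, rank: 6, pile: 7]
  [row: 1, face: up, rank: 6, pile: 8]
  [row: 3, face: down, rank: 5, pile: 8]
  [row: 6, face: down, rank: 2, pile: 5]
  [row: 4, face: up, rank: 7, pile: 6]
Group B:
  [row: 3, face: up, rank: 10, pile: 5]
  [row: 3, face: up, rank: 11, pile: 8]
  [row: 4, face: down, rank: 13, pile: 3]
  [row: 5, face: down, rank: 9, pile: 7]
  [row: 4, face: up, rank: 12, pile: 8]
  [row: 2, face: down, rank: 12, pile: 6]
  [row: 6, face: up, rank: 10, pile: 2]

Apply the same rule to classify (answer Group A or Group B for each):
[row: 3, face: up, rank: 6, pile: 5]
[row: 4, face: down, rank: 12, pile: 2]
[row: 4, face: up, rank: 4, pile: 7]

The common property of the 'Group A' items is: rank ≤ 7. No 'Group B' item has it.

Group A, Group B, Group A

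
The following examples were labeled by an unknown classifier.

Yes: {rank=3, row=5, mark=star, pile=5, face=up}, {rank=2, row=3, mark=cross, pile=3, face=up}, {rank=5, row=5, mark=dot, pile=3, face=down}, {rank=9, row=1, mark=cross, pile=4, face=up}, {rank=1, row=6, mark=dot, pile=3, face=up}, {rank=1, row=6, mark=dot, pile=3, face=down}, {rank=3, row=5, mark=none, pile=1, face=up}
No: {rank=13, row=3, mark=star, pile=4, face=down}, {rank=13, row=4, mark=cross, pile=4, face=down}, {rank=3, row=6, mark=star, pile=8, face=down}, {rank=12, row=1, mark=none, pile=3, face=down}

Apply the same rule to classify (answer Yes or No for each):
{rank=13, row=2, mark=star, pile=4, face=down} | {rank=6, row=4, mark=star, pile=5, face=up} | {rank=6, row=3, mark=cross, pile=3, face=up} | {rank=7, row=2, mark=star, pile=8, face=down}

No, Yes, Yes, No

The pattern is that an item is 'Yes' exactly when: face is up OR mark is dot.
{rank=13, row=2, mark=star, pile=4, face=down}: face is down, mark is star — does not satisfy this, so No. {rank=6, row=4, mark=star, pile=5, face=up}: face is up, mark is star — matches, so Yes. {rank=6, row=3, mark=cross, pile=3, face=up}: face is up, mark is cross — matches, so Yes. {rank=7, row=2, mark=star, pile=8, face=down}: face is down, mark is star — does not satisfy this, so No.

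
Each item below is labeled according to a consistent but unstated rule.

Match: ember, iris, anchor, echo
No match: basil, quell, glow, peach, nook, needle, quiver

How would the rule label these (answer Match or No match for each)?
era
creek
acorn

Match, No match, Match

Comparing the two groups points to one rule — starts with a vowel.
era — starts with 'e', hence Match. creek — starts with 'c', hence No match. acorn — starts with 'a', hence Match.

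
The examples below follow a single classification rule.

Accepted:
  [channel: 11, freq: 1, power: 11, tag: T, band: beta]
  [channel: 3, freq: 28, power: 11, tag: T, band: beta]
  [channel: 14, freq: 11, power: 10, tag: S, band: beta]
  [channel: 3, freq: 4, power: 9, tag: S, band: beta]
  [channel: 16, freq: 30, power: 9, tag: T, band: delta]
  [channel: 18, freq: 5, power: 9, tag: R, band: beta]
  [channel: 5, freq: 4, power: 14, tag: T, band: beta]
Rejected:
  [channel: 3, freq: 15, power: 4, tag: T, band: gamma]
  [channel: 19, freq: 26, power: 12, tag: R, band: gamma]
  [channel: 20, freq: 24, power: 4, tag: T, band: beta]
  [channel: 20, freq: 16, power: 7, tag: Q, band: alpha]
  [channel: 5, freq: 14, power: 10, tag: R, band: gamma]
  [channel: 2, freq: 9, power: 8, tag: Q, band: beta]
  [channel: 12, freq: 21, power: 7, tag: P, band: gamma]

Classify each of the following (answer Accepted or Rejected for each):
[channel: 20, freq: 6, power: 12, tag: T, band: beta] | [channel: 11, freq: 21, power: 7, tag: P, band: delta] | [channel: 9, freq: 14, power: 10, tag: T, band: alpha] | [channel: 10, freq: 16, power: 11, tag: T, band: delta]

Accepted, Rejected, Accepted, Accepted

'Accepted' ⟺ band is not gamma AND power ≥ 9.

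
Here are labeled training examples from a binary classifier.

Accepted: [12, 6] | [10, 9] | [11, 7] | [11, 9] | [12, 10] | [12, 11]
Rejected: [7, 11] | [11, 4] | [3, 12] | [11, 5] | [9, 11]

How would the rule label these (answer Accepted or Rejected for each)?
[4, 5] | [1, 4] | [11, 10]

The common property of the 'Accepted' items is: first > second AND sum ≥ 18. No 'Rejected' item has it.

Rejected, Rejected, Accepted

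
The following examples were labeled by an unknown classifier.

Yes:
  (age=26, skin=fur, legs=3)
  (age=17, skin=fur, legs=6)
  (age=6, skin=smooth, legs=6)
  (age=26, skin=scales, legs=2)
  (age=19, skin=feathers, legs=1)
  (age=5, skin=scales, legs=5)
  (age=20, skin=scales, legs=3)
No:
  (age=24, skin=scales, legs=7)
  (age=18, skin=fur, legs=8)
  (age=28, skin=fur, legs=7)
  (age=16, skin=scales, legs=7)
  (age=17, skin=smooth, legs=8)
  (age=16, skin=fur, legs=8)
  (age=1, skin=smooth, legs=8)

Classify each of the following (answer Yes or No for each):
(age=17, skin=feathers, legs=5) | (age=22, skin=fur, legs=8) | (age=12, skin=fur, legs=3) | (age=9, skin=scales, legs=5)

The common property of the 'Yes' items is: legs ≤ 6. No 'No' item has it.

Yes, No, Yes, Yes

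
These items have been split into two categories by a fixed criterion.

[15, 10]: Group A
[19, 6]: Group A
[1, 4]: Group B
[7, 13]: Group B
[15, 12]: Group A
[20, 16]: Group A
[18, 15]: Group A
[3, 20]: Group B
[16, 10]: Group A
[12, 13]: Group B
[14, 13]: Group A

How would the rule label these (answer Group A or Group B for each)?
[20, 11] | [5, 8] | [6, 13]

The classifier is using: first > second.
Group A: [20, 11], since 20 > 11. Group B: [5, 8], since 5 < 8. Group B: [6, 13], since 6 < 13.

Group A, Group B, Group B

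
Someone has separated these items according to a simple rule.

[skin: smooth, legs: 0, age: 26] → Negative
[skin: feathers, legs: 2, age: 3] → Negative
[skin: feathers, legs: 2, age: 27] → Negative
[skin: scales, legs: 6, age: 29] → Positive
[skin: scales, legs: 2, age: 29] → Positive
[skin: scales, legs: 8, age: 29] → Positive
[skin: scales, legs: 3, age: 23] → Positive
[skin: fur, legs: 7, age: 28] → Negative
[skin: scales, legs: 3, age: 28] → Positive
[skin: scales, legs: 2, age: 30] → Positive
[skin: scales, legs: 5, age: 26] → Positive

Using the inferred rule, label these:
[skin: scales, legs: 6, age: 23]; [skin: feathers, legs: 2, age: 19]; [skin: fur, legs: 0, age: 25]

Positive, Negative, Negative

The distinguishing property — skin is scales — holds for all the 'Positive' cases and none of the 'Negative' cases.
[skin: scales, legs: 6, age: 23]: skin is scales — has this property, so Positive. [skin: feathers, legs: 2, age: 19]: skin is feathers — does not pass, so Negative. [skin: fur, legs: 0, age: 25]: skin is fur — does not pass, so Negative.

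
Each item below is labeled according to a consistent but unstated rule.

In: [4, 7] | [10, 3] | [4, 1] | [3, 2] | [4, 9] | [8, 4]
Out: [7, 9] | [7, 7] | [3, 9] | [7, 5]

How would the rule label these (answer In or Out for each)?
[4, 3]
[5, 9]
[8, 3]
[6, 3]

The classifier is using: product is even.

In, Out, In, In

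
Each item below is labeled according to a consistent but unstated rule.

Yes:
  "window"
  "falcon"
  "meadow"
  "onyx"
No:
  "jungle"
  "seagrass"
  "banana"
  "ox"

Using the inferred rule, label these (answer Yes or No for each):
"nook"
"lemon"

The rule appears to be: length ≥ 4 AND contains 'o'.
"nook" — length 4, has 'o', hence Yes.
"lemon" — length 5, has 'o', hence Yes.

Yes, Yes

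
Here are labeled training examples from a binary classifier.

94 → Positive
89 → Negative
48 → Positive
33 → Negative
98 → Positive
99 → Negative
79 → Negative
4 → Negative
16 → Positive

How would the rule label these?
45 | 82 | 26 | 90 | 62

Every 'Positive' example satisfies: even AND at least 16. None of the 'Negative' examples do.

Negative, Positive, Positive, Positive, Positive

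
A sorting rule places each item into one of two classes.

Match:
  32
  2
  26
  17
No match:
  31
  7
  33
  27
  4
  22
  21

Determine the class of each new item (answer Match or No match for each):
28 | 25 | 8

The pattern is that an item is 'Match' exactly when: ≡ 2 (mod 3).

No match, No match, Match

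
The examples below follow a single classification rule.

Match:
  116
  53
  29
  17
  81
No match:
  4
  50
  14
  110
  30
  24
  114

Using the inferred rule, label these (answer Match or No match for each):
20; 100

No match, No match

'Match' ⟺ digit sum ≥ 7.
20 — digit sum 2+0 = 2, hence No match.
100 — digit sum 1+0+0 = 1, hence No match.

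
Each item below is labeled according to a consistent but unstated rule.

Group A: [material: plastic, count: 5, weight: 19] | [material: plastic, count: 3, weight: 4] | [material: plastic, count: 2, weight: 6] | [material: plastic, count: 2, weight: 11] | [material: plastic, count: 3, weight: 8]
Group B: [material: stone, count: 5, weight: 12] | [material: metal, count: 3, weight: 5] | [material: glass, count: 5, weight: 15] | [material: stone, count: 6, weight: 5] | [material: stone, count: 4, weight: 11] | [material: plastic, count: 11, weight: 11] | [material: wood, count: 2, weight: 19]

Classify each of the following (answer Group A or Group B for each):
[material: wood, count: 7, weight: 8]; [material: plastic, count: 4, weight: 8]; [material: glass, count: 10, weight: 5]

One predicate separates the groups cleanly: material is plastic AND count ≤ 5.
[material: wood, count: 7, weight: 8] → material is wood, count = 7 → Group B.
[material: plastic, count: 4, weight: 8] → material is plastic, count = 4 → Group A.
[material: glass, count: 10, weight: 5] → material is glass, count = 10 → Group B.

Group B, Group A, Group B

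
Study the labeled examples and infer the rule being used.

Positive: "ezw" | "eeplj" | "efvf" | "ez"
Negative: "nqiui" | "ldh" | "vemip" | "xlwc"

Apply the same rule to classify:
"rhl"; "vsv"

Negative, Negative

The rule appears to be: starts with 'e'.
Negative: "rhl", since starts with 'r'. Negative: "vsv", since starts with 'v'.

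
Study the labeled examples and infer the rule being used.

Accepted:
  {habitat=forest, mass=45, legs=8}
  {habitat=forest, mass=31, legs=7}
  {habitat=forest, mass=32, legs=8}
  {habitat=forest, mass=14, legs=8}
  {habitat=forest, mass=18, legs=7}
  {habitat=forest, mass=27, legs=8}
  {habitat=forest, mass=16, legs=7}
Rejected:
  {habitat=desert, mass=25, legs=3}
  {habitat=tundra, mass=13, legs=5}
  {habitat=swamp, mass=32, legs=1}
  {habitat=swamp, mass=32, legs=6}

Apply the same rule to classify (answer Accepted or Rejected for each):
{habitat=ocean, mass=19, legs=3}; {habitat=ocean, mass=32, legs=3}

Rejected, Rejected

The distinguishing property — habitat is forest — holds for all the 'Accepted' cases and none of the 'Rejected' cases.
{habitat=ocean, mass=19, legs=3}: habitat is ocean — does not pass, so Rejected. {habitat=ocean, mass=32, legs=3}: habitat is ocean — does not pass, so Rejected.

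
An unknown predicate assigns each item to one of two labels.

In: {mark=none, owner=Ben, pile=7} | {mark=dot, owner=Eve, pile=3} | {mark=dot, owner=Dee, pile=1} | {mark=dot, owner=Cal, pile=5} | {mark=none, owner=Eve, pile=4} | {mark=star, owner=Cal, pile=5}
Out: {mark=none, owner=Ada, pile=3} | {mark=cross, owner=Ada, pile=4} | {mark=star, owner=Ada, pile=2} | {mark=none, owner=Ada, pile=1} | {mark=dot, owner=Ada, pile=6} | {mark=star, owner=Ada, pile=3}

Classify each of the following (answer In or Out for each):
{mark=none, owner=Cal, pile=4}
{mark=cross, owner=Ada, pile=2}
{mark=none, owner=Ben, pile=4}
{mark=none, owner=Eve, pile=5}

All 'In' examples share one property — owner is not Ada — and every 'Out' example lacks it.
{mark=none, owner=Cal, pile=4} — owner is Cal, hence In. {mark=cross, owner=Ada, pile=2} — owner is Ada, hence Out. {mark=none, owner=Ben, pile=4} — owner is Ben, hence In. {mark=none, owner=Eve, pile=5} — owner is Eve, hence In.

In, Out, In, In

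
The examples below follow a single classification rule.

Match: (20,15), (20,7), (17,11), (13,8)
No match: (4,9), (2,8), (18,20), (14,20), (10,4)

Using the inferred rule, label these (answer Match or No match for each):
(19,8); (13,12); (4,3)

All 'Match' examples share one property — first > second AND sum ≥ 21 — and every 'No match' example lacks it.
(19,8) — 19 > 8, 19+8 = 27, hence Match. (13,12) — 13 > 12, 13+12 = 25, hence Match. (4,3) — 4 > 3, 4+3 = 7, hence No match.

Match, Match, No match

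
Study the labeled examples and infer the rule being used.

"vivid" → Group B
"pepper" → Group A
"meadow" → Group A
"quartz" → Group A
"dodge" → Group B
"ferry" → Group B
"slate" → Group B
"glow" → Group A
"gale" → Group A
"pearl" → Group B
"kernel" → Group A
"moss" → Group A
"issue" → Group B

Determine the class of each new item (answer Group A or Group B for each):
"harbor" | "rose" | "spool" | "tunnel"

Group A, Group A, Group B, Group A

The classifier is using: even length.
"harbor": length 6 — fits, so Group A. "rose": length 4 — fits, so Group A. "spool": length 5 — does not satisfy this, so Group B. "tunnel": length 6 — fits, so Group A.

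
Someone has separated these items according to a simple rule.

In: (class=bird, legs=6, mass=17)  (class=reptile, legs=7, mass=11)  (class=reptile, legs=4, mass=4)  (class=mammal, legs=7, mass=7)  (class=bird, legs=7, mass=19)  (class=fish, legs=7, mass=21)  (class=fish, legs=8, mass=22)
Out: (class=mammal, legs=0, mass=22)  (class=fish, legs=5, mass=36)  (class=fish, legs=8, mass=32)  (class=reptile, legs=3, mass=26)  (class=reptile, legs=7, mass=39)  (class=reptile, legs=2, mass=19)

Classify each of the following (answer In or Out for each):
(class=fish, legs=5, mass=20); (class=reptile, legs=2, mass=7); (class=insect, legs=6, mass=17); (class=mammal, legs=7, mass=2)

In, Out, In, In

All 'In' examples share one property — mass ≤ 22 AND legs ≥ 3 — and every 'Out' example lacks it.
(class=fish, legs=5, mass=20): mass = 20, legs = 5, matches → In. (class=reptile, legs=2, mass=7): mass = 7, legs = 2, doesn't qualify → Out. (class=insect, legs=6, mass=17): mass = 17, legs = 6, matches → In. (class=mammal, legs=7, mass=2): mass = 2, legs = 7, matches → In.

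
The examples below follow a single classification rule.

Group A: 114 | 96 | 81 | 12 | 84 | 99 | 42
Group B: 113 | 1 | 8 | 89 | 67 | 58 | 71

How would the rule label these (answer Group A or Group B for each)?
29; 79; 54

Group B, Group B, Group A

'Group A' ⟺ multiple of 3.
29 → 29 = 3·9 + 2 → Group B.
79 → 79 = 3·26 + 1 → Group B.
54 → 54 = 3·18 → Group A.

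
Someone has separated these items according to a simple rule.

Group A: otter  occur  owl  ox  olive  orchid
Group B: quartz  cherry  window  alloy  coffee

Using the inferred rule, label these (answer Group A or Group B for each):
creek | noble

Group B, Group B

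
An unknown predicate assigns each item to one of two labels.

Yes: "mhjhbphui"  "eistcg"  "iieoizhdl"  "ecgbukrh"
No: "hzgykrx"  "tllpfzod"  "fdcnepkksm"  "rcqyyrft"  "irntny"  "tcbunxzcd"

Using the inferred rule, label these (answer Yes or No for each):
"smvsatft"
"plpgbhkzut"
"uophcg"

No, No, Yes

One predicate separates the groups cleanly: has ≥ 2 vowels.
"smvsatft": 1 vowel — does not fit, so No.
"plpgbhkzut": 1 vowel — does not fit, so No.
"uophcg": 2 vowels — has this property, so Yes.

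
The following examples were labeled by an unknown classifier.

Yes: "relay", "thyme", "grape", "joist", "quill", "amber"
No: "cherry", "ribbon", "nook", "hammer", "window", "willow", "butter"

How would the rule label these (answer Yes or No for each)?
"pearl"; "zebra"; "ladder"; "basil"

Yes, Yes, No, Yes

The simplest hypothesis consistent with all the labels is: odd length.
"pearl": length 5 — matches, so Yes. "zebra": length 5 — matches, so Yes. "ladder": length 6 — lacks this property, so No. "basil": length 5 — matches, so Yes.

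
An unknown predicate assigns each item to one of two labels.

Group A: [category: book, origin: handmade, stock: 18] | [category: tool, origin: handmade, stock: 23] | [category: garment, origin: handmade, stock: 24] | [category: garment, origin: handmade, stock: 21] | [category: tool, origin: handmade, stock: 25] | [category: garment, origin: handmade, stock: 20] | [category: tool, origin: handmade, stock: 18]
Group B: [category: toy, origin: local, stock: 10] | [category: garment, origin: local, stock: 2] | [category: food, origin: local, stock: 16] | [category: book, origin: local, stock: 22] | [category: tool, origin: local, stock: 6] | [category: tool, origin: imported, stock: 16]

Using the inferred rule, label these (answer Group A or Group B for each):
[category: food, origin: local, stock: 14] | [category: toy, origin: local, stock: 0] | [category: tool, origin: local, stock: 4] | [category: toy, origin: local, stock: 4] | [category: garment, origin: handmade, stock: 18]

Group B, Group B, Group B, Group B, Group A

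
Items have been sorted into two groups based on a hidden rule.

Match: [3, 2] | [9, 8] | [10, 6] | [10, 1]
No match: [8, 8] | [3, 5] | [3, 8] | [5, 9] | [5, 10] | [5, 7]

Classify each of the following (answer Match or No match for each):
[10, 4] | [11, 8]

Match, Match

Every 'Match' example satisfies: first > second. None of the 'No match' examples do.
[10, 4] → 10 > 4 → Match.
[11, 8] → 11 > 8 → Match.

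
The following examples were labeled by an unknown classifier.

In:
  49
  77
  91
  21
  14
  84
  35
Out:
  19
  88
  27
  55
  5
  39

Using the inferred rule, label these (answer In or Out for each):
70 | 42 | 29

In, In, Out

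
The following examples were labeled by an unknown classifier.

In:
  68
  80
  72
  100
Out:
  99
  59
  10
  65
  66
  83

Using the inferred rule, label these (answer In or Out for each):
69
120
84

Checking candidate rules against both groups, what survives is: multiple of 4.
69 → 69 = 4·17 + 1 → Out. 120 → 120 = 4·30 → In. 84 → 84 = 4·21 → In.

Out, In, In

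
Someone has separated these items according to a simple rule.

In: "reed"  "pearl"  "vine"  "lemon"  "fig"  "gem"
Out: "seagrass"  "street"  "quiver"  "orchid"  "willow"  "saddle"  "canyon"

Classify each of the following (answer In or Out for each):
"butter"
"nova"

'In' ⟺ length ≤ 5.
"butter" — length 6, hence Out.
"nova" — length 4, hence In.

Out, In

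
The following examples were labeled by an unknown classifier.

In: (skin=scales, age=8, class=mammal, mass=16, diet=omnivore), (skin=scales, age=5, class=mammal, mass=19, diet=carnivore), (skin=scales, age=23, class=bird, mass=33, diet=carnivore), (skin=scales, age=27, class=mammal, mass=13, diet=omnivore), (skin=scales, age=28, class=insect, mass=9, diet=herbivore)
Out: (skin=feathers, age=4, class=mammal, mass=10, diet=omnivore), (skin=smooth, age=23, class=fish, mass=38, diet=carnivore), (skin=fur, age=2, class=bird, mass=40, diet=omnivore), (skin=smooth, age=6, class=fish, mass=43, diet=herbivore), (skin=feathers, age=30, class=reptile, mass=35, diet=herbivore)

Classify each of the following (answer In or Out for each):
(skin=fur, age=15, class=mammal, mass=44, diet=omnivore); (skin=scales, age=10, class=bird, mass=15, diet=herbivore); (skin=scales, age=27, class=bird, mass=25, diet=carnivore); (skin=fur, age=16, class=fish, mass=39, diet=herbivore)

Out, In, In, Out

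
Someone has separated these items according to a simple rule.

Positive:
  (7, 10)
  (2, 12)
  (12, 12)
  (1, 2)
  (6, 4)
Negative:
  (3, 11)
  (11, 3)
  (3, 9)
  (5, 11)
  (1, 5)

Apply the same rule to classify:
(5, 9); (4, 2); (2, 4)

The distinguishing property — second is even — holds for all the 'Positive' cases and none of the 'Negative' cases.
(5, 9) → second 9 → Negative.
(4, 2) → second 2 → Positive.
(2, 4) → second 4 → Positive.

Negative, Positive, Positive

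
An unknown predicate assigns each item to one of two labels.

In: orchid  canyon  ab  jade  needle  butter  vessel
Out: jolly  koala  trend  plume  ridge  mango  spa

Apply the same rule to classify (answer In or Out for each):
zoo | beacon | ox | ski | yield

Checking candidate rules against both groups, what survives is: even length.
Out: zoo, since length 3. In: beacon, since length 6. In: ox, since length 2. Out: ski, since length 3. Out: yield, since length 5.

Out, In, In, Out, Out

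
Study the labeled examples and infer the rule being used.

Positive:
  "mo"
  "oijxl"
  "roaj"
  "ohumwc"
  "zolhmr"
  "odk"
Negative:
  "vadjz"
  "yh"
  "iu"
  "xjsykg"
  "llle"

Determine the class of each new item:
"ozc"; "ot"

Positive, Positive

A rule that fits every label: contains 'o' — true of each 'Positive' example, false of each 'Negative' one.
"ozc": has 'o' — meets the rule, so Positive.
"ot": has 'o' — meets the rule, so Positive.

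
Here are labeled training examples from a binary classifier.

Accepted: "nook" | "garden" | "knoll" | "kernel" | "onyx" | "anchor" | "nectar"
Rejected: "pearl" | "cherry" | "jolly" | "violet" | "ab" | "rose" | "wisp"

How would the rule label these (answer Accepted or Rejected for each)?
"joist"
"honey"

Rejected, Accepted

The pattern is that an item is 'Accepted' exactly when: contains 'n'.
"joist" → no 'n' → Rejected.
"honey" → has 'n' → Accepted.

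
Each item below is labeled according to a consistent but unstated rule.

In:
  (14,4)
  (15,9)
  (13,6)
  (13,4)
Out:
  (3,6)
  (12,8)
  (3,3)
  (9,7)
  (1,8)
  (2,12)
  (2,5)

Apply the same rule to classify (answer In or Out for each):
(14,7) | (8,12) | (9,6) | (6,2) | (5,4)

In, Out, Out, Out, Out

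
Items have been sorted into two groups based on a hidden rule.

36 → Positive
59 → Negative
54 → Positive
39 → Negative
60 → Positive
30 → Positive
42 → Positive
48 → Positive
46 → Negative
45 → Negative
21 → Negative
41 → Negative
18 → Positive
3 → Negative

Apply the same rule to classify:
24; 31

Looking at the examples, the only property every 'Positive' case has and every 'Negative' case lacks is: multiple of 6.
24 → 24 = 6·4 → Positive. 31 → 31 = 6·5 + 1 → Negative.

Positive, Negative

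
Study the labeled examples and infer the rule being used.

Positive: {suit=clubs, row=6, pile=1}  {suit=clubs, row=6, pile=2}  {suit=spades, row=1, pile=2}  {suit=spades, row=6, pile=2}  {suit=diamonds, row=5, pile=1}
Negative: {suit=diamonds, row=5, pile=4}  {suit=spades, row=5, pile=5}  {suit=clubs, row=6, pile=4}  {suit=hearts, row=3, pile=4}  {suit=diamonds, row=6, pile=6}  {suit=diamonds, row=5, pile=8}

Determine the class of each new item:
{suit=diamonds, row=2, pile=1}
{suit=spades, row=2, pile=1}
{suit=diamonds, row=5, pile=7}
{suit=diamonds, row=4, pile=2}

Positive, Positive, Negative, Positive

Rule: pile ≤ 2. This holds for each 'Positive' example and fails for each 'Negative' one.
{suit=diamonds, row=2, pile=1} — pile = 1, hence Positive.
{suit=spades, row=2, pile=1} — pile = 1, hence Positive.
{suit=diamonds, row=5, pile=7} — pile = 7, hence Negative.
{suit=diamonds, row=4, pile=2} — pile = 2, hence Positive.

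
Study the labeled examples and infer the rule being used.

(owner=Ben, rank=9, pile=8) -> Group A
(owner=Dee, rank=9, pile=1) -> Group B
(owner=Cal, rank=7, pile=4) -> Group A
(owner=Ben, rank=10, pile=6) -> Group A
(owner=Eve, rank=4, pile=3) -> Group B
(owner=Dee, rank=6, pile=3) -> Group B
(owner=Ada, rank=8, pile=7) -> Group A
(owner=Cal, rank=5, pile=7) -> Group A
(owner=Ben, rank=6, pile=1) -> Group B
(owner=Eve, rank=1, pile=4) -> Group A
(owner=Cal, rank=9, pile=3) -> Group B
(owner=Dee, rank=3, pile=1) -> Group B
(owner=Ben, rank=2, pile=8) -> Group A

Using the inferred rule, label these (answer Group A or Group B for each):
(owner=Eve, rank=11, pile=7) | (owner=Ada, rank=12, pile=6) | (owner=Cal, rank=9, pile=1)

Group A, Group A, Group B

The simplest hypothesis consistent with all the labels is: pile ≥ 4.
(owner=Eve, rank=11, pile=7): Group A (pile = 7). (owner=Ada, rank=12, pile=6): Group A (pile = 6). (owner=Cal, rank=9, pile=1): Group B (pile = 1).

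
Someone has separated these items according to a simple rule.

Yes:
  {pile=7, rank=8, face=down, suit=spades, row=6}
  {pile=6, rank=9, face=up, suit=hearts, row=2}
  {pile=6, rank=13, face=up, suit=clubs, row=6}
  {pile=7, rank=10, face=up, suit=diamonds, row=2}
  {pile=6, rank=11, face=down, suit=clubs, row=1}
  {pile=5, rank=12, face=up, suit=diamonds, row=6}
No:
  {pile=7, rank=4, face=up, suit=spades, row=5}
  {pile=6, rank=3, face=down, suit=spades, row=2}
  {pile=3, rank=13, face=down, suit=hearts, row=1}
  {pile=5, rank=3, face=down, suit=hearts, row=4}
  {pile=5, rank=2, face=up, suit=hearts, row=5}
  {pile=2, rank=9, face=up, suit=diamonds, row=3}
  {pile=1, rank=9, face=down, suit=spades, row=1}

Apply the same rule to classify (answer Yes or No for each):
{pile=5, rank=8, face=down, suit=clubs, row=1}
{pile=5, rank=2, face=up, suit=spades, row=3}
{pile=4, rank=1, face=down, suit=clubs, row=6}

Every 'Yes' example satisfies: pile ≥ 5 AND rank ≥ 8. None of the 'No' examples do.

Yes, No, No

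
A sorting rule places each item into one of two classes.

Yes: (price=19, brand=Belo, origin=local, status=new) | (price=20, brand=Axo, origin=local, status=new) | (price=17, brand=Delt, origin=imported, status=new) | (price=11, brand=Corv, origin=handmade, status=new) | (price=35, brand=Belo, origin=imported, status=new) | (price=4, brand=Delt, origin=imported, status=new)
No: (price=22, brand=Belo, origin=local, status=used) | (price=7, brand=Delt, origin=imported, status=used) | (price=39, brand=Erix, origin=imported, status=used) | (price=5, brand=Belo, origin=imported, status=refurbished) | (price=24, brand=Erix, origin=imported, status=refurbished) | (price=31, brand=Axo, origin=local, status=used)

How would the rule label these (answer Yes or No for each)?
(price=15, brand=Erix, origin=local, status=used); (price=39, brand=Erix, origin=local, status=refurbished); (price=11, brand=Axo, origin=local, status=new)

No, No, Yes

Checking candidate rules against both groups, what survives is: status is new.
(price=15, brand=Erix, origin=local, status=used): status is used — fails the rule, so No.
(price=39, brand=Erix, origin=local, status=refurbished): status is refurbished — fails the rule, so No.
(price=11, brand=Axo, origin=local, status=new): status is new — matches, so Yes.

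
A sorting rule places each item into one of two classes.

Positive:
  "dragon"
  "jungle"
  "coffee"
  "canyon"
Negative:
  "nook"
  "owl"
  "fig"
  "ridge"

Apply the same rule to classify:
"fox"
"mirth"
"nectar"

The distinguishing property — length 6 — holds for all the 'Positive' cases and none of the 'Negative' cases.

Negative, Negative, Positive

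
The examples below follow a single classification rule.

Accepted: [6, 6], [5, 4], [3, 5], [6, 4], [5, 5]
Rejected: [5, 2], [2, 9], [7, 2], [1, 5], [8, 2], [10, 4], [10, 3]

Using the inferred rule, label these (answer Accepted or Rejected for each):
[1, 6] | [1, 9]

The distinguishing property — |first − second| ≤ 2 — holds for all the 'Accepted' cases and none of the 'Rejected' cases.
[1, 6] → |1−6| = 5 → Rejected.
[1, 9] → |1−9| = 8 → Rejected.

Rejected, Rejected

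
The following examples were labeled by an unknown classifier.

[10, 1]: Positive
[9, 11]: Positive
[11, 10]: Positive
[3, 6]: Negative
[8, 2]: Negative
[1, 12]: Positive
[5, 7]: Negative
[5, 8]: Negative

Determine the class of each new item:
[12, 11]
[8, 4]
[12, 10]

Positive, Negative, Positive

The classifier is using: max ≥ 9.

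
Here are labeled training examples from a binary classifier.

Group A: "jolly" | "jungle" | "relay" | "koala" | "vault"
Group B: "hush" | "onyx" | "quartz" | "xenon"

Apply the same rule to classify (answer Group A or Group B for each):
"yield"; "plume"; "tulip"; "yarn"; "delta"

Group A, Group A, Group A, Group B, Group A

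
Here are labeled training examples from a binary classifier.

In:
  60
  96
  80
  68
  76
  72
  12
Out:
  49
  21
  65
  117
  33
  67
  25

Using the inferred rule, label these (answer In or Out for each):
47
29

The rule appears to be: even.

Out, Out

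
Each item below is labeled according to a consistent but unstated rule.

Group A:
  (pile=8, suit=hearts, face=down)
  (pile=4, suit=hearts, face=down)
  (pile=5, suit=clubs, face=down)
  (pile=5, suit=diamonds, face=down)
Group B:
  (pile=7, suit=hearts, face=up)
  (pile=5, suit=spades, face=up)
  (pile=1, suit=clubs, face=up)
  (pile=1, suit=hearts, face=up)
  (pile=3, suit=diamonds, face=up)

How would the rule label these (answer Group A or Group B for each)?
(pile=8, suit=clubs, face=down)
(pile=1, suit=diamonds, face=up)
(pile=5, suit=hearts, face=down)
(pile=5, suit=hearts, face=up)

Group A, Group B, Group A, Group B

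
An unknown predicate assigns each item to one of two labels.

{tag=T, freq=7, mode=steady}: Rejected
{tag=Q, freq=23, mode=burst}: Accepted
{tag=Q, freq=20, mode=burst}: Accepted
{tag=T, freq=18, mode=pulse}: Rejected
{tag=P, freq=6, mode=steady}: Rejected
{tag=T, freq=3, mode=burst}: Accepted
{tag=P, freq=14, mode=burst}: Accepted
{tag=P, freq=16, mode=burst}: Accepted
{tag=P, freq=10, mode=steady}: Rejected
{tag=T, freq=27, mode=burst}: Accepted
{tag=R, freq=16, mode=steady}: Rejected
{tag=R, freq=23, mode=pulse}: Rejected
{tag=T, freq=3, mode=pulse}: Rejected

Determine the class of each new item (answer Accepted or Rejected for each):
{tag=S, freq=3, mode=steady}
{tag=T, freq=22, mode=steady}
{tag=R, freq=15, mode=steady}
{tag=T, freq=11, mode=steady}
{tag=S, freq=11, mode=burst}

Rejected, Rejected, Rejected, Rejected, Accepted

The common property of the 'Accepted' items is: mode is burst. No 'Rejected' item has it.
{tag=S, freq=3, mode=steady}: mode is steady — doesn't qualify, so Rejected. {tag=T, freq=22, mode=steady}: mode is steady — doesn't qualify, so Rejected. {tag=R, freq=15, mode=steady}: mode is steady — doesn't qualify, so Rejected. {tag=T, freq=11, mode=steady}: mode is steady — doesn't qualify, so Rejected. {tag=S, freq=11, mode=burst}: mode is burst — satisfies this, so Accepted.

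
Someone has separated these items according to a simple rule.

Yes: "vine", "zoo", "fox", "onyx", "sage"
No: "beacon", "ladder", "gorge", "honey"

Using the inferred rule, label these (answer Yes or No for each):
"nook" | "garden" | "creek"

The rule appears to be: length ≤ 4.
"nook": length 4, matches → Yes. "garden": length 6, does not fit → No. "creek": length 5, does not fit → No.

Yes, No, No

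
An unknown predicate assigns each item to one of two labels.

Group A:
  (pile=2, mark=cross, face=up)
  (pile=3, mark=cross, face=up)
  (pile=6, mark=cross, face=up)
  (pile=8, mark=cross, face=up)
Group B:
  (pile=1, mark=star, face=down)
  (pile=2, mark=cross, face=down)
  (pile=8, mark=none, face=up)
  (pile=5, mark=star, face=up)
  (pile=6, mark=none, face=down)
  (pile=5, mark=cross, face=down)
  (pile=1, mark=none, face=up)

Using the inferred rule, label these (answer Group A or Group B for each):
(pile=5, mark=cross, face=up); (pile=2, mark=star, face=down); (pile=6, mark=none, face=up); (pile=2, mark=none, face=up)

'Group A' ⟺ face is up AND mark is cross.

Group A, Group B, Group B, Group B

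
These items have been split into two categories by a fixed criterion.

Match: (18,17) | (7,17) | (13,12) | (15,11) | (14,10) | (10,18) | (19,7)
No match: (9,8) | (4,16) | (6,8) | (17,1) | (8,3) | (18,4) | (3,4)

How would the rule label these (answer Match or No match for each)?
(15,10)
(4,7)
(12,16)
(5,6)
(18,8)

All 'Match' examples share one property — sum ≥ 24 — and every 'No match' example lacks it.
(15,10): 15+10 = 25, has this property → Match.
(4,7): 4+7 = 11, doesn't qualify → No match.
(12,16): 12+16 = 28, has this property → Match.
(5,6): 5+6 = 11, doesn't qualify → No match.
(18,8): 18+8 = 26, has this property → Match.

Match, No match, Match, No match, Match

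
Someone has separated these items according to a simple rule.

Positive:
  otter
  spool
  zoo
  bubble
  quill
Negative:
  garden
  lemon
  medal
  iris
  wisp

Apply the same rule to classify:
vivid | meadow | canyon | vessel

Negative, Negative, Negative, Positive

Looking at the examples, the only property every 'Positive' case has and every 'Negative' case lacks is: has a double letter.
vivid: no doubled letter, doesn't qualify → Negative. meadow: no doubled letter, doesn't qualify → Negative. canyon: no doubled letter, doesn't qualify → Negative. vessel: 'ss' doubled, qualifies → Positive.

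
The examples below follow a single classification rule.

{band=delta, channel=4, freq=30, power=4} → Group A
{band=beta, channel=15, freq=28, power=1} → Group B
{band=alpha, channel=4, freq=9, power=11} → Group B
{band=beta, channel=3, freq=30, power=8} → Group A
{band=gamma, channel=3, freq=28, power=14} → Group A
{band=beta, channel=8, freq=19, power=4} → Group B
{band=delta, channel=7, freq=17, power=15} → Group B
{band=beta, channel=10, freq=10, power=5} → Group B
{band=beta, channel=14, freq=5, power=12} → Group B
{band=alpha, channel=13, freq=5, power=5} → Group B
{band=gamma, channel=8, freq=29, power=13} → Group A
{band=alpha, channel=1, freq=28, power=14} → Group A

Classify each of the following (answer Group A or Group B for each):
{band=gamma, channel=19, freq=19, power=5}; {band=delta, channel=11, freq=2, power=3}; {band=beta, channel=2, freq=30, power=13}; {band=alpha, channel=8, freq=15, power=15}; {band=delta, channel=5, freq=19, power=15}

Group B, Group B, Group A, Group B, Group B

The common property of the 'Group A' items is: power ≥ 4 AND freq ≥ 28. No 'Group B' item has it.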